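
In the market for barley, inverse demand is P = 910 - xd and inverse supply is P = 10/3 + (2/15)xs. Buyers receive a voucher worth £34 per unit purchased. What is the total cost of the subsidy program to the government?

Pre-subsidy: 910 - x = 10/3 + (2/15)x gives x* = 800 and P* = 110.
With the rebate, buyers effectively pay Pb = Ps − 34, where Ps is the price sellers receive.
On the curves, Pb = 910 - x and Ps = 10/3 + (2/15)x; the wedge Ps − Pb = 34 gives 10/3 + (2/15)x − (910 - x) = 34, so x' = 830.
Then Pb = 910 − 1·830 = 80 and Ps = 10/3 + (2/15)·830 = 114.
Government outlay = subsidy × quantity = 34 × 830 = 28220.

Government cost = £28220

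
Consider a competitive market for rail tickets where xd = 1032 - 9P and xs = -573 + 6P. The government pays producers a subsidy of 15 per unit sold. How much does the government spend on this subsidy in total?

Government cost = 1845

Pre-subsidy: 1032 - 9P = -573 + 6P gives P* = 107, x* = 69.
With the subsidy, sellers receive Ps = Pb + 15 for each unit, where Pb is the price buyers pay.
Supply in terms of Pb becomes xs = -573 + 6(Pb + 15) = -483 + 6Pb. Setting this equal to demand: 1032 - 9Pb = -483 + 6Pb, so Pb = 101.
Sellers receive Ps = 101 + 15 = 116; x' = 1032 − 9·101 = 123.
Government outlay = subsidy × quantity = 15 × 123 = 1845.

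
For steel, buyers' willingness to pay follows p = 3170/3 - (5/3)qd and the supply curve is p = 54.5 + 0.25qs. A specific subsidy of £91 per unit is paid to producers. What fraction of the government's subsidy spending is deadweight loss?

Pre-subsidy: 3170/3 - (5/3)q = 54.5 + 0.25q gives q* = 12026/23 and p* = 4260/23.
With the subsidy, sellers receive ps = pb + 91 for each unit, where pb is the price buyers pay.
On the curves, pb = 3170/3 - (5/3)q and ps = 54.5 + 0.25q; the wedge ps − pb = 91 gives 54.5 + 0.25q − (3170/3 - (5/3)q) = 91, so q' = 13118/23.
Then pb = 3170/3 − (5/3)·(13118/23) = 2440/23 and ps = 54.5 + 0.25·(13118/23) = 4533/23.
ΔCS = ½(12026/23 + 13118/23)(4260/23 − 2440/23) = 22881040/529; ΔPS = ½(12026/23 + 13118/23)(4533/23 − 4260/23) = 3432156/529.
Government spending = 91 × 13118/23 = 1193738/23.
DWL = ½ × 91 × (13118/23 − 12026/23) = 49686/23; fraction = (49686/23) / (1193738/23) = 39/937.

DWL / government spending = 39/937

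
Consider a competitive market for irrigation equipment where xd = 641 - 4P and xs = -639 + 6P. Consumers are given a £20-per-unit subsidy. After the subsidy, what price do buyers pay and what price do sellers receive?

Buyers pay £116; sellers receive £136

Pre-subsidy: 641 - 4P = -639 + 6P gives P* = 128, x* = 129.
With the rebate, buyers effectively pay Pb = Ps − 20, where Ps is the price sellers receive.
Demand in terms of Ps becomes xd = 641 − 4(Ps − 20) = 721 - 4Ps. Setting this equal to supply: 721 - 4Ps = -639 + 6Ps, so Ps = 136.
Buyers pay Pb = 136 − 20 = 116; x' = -639 + 6·136 = 177.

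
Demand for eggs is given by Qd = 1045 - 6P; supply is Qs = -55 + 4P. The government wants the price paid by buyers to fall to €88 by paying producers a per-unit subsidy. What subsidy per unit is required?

Required subsidy s = €55 per unit

At a buyer price of 88, quantity demanded is 1045 − 6·88 = 517.
Sellers supply 517 only when they receive Ps with -55 + 4·Ps = 517, i.e. Ps = 143.
s = Ps − Pb = 143 − 88 = 55.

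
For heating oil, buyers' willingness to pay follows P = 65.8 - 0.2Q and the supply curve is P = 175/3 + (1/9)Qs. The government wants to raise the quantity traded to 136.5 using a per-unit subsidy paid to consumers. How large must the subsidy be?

Required subsidy s = 35 per unit

At Q = 136.5, from the demand curve buyers pay Pb = 65.8 − 0.2·136.5 = 38.5; from the supply curve sellers need Ps = 175/3 + (1/9)·136.5 = 73.5.
The subsidy must fill the gap: s = Ps − Pb = 73.5 − 38.5 = 35.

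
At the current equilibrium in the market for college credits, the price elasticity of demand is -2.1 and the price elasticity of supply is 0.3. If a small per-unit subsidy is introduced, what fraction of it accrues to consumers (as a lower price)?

Consumer share = 0.125

For a small subsidy around the equilibrium, the benefit split depends on the relative slopes, which at a point are proportional to the elasticities.
Buyer share = εs/(εs + |εd|) = 0.3/(0.3 + 2.1) = 0.125; seller share = |εd|/(εs + |εd|) = 0.875.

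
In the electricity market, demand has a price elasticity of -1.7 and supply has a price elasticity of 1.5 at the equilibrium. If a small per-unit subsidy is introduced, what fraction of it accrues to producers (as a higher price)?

Producer share = 0.53125

For a small subsidy around the equilibrium, the benefit split depends on the relative slopes, which at a point are proportional to the elasticities.
Buyer share = εs/(εs + |εd|) = 1.5/(1.5 + 1.7) = 0.46875; seller share = |εd|/(εs + |εd|) = 0.53125.
So producers capture 0.53125 of the subsidy.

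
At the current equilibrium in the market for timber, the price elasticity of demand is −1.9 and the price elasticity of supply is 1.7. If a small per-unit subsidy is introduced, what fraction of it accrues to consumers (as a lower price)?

For a small subsidy around the equilibrium, the benefit split depends on the relative slopes, which at a point are proportional to the elasticities.
Buyer share = εs/(εs + |εd|) = 1.7/(1.7 + 1.9) = 17/36; seller share = |εd|/(εs + |εd|) = 19/36.

Consumer share = 17/36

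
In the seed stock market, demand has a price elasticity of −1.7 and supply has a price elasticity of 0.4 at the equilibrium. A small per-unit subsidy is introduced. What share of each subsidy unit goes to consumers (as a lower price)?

For a small subsidy around the equilibrium, the benefit split depends on the relative slopes, which at a point are proportional to the elasticities.
Buyer share = εs/(εs + |εd|) = 0.4/(0.4 + 1.7) = 4/21; seller share = |εd|/(εs + |εd|) = 17/21.

Consumer share = 4/21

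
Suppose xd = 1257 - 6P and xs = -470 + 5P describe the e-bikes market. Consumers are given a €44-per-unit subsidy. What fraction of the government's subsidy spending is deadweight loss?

DWL / government spending = 4/29

Pre-subsidy: 1257 - 6P = -470 + 5P gives P* = 157, x* = 315.
With the rebate, buyers effectively pay Pb = Ps − 44, where Ps is the price sellers receive.
Demand in terms of Ps becomes xd = 1257 − 6(Ps − 44) = 1521 - 6Ps. Setting this equal to supply: 1521 - 6Ps = -470 + 5Ps, so Ps = 181.
Buyers pay Pb = 181 − 44 = 137; x' = -470 + 5·181 = 435.
ΔCS = ½(315 + 435)(157 − 137) = 7500; ΔPS = ½(315 + 435)(181 − 157) = 9000.
Government spending = 44 × 435 = 19140.
DWL = ½ × 44 × (435 − 315) = 2640; fraction = 2640 / 19140 = 4/29.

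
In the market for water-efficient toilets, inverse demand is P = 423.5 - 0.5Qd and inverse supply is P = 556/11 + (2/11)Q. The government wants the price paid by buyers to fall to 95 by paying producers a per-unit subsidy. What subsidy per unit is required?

At a buyer price of 95, quantity demanded is 847 − 2·95 = 657.
Sellers supply 657 only when they receive Ps = 556/11 + (2/11)·657 = 170.
s = Ps − Pb = 170 − 95 = 75.

Required subsidy s = 75 per unit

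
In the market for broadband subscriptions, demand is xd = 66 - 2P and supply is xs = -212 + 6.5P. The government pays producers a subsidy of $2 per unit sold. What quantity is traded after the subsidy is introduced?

Pre-subsidy: 66 - 2P = -212 + 6.5P gives P* = 556/17, x* = 10/17.
With the subsidy, sellers receive Ps = Pb + 2 for each unit, where Pb is the price buyers pay.
Supply in terms of Pb becomes xs = -212 + 6.5(Pb + 2) = -199 + 6.5Pb. Setting this equal to demand: 66 - 2Pb = -199 + 6.5Pb, so Pb = 530/17.
Sellers receive Ps = 530/17 + 2 = 564/17; x' = 66 − 2·(530/17) = 62/17.

x' = 62/17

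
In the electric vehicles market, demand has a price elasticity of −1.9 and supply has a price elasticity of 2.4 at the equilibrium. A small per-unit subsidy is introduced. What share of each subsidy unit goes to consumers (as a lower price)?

Consumer share = 24/43

For a small subsidy around the equilibrium, the benefit split depends on the relative slopes, which at a point are proportional to the elasticities.
Buyer share = εs/(εs + |εd|) = 2.4/(2.4 + 1.9) = 24/43; seller share = |εd|/(εs + |εd|) = 19/43.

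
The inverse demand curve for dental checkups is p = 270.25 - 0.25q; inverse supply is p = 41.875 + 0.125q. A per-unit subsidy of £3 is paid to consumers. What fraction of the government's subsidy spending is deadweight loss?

DWL / government spending = 4/617

Pre-subsidy: 270.25 - 0.25q = 41.875 + 0.125q gives q* = 609 and p* = 118.
With the rebate, buyers effectively pay pb = ps − 3, where ps is the price sellers receive.
On the curves, pb = 270.25 - 0.25q and ps = 41.875 + 0.125q; the wedge ps − pb = 3 gives 41.875 + 0.125q − (270.25 - 0.25q) = 3, so q' = 617.
Then pb = 270.25 − 0.25·617 = 116 and ps = 41.875 + 0.125·617 = 119.
ΔCS = ½(609 + 617)(118 − 116) = 1226; ΔPS = ½(609 + 617)(119 − 118) = 613.
Government spending = 3 × 617 = 1851.
DWL = ½ × 3 × (617 − 609) = 12; fraction = 12 / 1851 = 4/617.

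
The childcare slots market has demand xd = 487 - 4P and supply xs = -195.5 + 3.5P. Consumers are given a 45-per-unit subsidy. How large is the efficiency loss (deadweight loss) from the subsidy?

Deadweight loss = 1890

Pre-subsidy: 487 - 4P = -195.5 + 3.5P gives P* = 91, x* = 123.
With the rebate, buyers effectively pay Pb = Ps − 45, where Ps is the price sellers receive.
Demand in terms of Ps becomes xd = 487 − 4(Ps − 45) = 667 - 4Ps. Setting this equal to supply: 667 - 4Ps = -195.5 + 3.5Ps, so Ps = 115.
Buyers pay Pb = 115 − 45 = 70; x' = -195.5 + 3.5·115 = 207.
The subsidy expands output by 207 − 123 = 84 past the efficient level; on those units the gap between marginal cost and willingness to pay runs from 0 up to 45.
DWL = ½ × 45 × 84 = 1890.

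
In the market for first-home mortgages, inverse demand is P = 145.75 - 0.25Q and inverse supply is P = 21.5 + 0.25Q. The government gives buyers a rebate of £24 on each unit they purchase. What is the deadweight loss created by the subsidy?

Deadweight loss = £576

Pre-subsidy: 145.75 - 0.25Q = 21.5 + 0.25Q gives Q* = 248.5 and P* = 83.625.
With the rebate, buyers effectively pay Pb = Ps − 24, where Ps is the price sellers receive.
On the curves, Pb = 145.75 - 0.25Q and Ps = 21.5 + 0.25Q; the wedge Ps − Pb = 24 gives 21.5 + 0.25Q − (145.75 - 0.25Q) = 24, so Q' = 296.5.
Then Pb = 145.75 − 0.25·296.5 = 71.625 and Ps = 21.5 + 0.25·296.5 = 95.625.
The subsidy expands output by 296.5 − 248.5 = 48 past the efficient level; on those units the gap between marginal cost and willingness to pay runs from 0 up to 24.
DWL = ½ × 24 × 48 = 576.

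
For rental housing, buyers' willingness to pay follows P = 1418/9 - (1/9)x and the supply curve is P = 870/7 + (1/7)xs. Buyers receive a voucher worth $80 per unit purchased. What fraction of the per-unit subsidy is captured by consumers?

Consumer share = 0.4375

Pre-subsidy: 1418/9 - (1/9)x = 870/7 + (1/7)x gives x* = 131 and P* = 143.
With the rebate, buyers effectively pay Pb = Ps − 80, where Ps is the price sellers receive.
On the curves, Pb = 1418/9 - (1/9)x and Ps = 870/7 + (1/7)x; the wedge Ps − Pb = 80 gives 870/7 + (1/7)x − (1418/9 - (1/9)x) = 80, so x' = 446.
Then Pb = 1418/9 − (1/9)·446 = 108 and Ps = 870/7 + (1/7)·446 = 188.
Buyers' price falls by P* − Pb = 143 − 108 = 35; sellers' price rises by Ps − P* = 188 − 143 = 45.
So consumers capture 35/80 = 0.4375 of each unit of subsidy.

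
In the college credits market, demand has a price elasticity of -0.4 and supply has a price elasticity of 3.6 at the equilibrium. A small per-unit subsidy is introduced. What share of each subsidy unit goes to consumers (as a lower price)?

For a small subsidy around the equilibrium, the benefit split depends on the relative slopes, which at a point are proportional to the elasticities.
Buyer share = εs/(εs + |εd|) = 3.6/(3.6 + 0.4) = 0.9; seller share = |εd|/(εs + |εd|) = 0.1.

Consumer share = 0.9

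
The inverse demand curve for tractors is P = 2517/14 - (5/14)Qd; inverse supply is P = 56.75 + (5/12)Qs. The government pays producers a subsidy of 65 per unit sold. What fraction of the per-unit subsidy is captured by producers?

Pre-subsidy: 2517/14 - (5/14)Q = 56.75 + (5/12)Q gives Q* = 159 and P* = 123.
With the subsidy, sellers receive Ps = Pb + 65 for each unit, where Pb is the price buyers pay.
On the curves, Pb = 2517/14 - (5/14)Q and Ps = 56.75 + (5/12)Q; the wedge Ps − Pb = 65 gives 56.75 + (5/12)Q − (2517/14 - (5/14)Q) = 65, so Q' = 243.
Then Pb = 2517/14 − (5/14)·243 = 93 and Ps = 56.75 + (5/12)·243 = 158.
Buyers' price falls by P* − Pb = 123 − 93 = 30; sellers' price rises by Ps − P* = 158 − 123 = 35.
So producers capture 35/65 = 7/13 of each unit of subsidy.

Producer share = 7/13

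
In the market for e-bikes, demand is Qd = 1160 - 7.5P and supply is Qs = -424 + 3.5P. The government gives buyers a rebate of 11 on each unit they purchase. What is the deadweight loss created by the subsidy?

Pre-subsidy: 1160 - 7.5P = -424 + 3.5P gives P* = 144, Q* = 80.
With the rebate, buyers effectively pay Pb = Ps − 11, where Ps is the price sellers receive.
Demand in terms of Ps becomes Qd = 1160 − 7.5(Ps − 11) = 1242.5 - 7.5Ps. Setting this equal to supply: 1242.5 - 7.5Ps = -424 + 3.5Ps, so Ps = 151.5.
Buyers pay Pb = 151.5 − 11 = 140.5; Q' = -424 + 3.5·151.5 = 106.25.
The subsidy expands output by 106.25 − 80 = 26.25 past the efficient level; on those units the gap between marginal cost and willingness to pay runs from 0 up to 11.
DWL = ½ × 11 × 26.25 = 144.375.

Deadweight loss = 144.375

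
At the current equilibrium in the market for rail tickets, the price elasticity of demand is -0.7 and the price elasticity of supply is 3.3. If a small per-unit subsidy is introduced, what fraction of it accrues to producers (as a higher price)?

For a small subsidy around the equilibrium, the benefit split depends on the relative slopes, which at a point are proportional to the elasticities.
Buyer share = εs/(εs + |εd|) = 3.3/(3.3 + 0.7) = 0.825; seller share = |εd|/(εs + |εd|) = 0.175.
So producers capture 0.175 of the subsidy.

Producer share = 0.175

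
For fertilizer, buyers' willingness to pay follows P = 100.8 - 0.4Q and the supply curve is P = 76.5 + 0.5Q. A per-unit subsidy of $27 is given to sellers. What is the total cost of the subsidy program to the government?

Pre-subsidy: 100.8 - 0.4Q = 76.5 + 0.5Q gives Q* = 27 and P* = 90.
With the subsidy, sellers receive Ps = Pb + 27 for each unit, where Pb is the price buyers pay.
On the curves, Pb = 100.8 - 0.4Q and Ps = 76.5 + 0.5Q; the wedge Ps − Pb = 27 gives 76.5 + 0.5Q − (100.8 - 0.4Q) = 27, so Q' = 57.
Then Pb = 100.8 − 0.4·57 = 78 and Ps = 76.5 + 0.5·57 = 105.
Government outlay = subsidy × quantity = 27 × 57 = 1539.

Government cost = $1539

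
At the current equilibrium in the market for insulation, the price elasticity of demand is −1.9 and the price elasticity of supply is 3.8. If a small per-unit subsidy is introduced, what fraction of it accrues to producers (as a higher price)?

For a small subsidy around the equilibrium, the benefit split depends on the relative slopes, which at a point are proportional to the elasticities.
Buyer share = εs/(εs + |εd|) = 3.8/(3.8 + 1.9) = 2/3; seller share = |εd|/(εs + |εd|) = 1/3.
So producers capture 1/3 of the subsidy.

Producer share = 1/3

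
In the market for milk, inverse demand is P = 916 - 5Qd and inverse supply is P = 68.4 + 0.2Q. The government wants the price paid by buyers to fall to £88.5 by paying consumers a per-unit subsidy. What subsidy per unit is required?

Required subsidy s = £13 per unit

At a buyer price of 88.5, quantity demanded is 183.2 − 0.2·88.5 = 165.5.
Sellers supply 165.5 only when they receive Ps = 68.4 + 0.2·165.5 = 101.5.
s = Ps − Pb = 101.5 − 88.5 = 13.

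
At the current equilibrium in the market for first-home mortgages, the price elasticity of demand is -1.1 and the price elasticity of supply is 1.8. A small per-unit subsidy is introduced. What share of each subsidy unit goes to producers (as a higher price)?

Producer share = 11/29

For a small subsidy around the equilibrium, the benefit split depends on the relative slopes, which at a point are proportional to the elasticities.
Buyer share = εs/(εs + |εd|) = 1.8/(1.8 + 1.1) = 18/29; seller share = |εd|/(εs + |εd|) = 11/29.
So producers capture 11/29 of the subsidy.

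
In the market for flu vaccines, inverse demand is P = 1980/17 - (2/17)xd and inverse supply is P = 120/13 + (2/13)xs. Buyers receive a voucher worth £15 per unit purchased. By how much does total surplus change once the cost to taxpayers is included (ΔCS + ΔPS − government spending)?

Pre-subsidy: 1980/17 - (2/17)x = 120/13 + (2/13)x gives x* = 395 and P* = 70.
With the rebate, buyers effectively pay Pb = Ps − 15, where Ps is the price sellers receive.
On the curves, Pb = 1980/17 - (2/17)x and Ps = 120/13 + (2/13)x; the wedge Ps − Pb = 15 gives 120/13 + (2/13)x − (1980/17 - (2/17)x) = 15, so x' = 450.25.
Then Pb = 1980/17 − (2/17)·450.25 = 63.5 and Ps = 120/13 + (2/13)·450.25 = 78.5.
ΔCS = ½(395 + 450.25)(70 − 63.5) = 2747.0625; ΔPS = ½(395 + 450.25)(78.5 − 70) = 3592.3125.
Government spending = 15 × 450.25 = 6753.75.
Net change = 2747.0625 + 3592.3125 − 6753.75 = -414.375. The loss equals the DWL triangle ½·15·55.25.

Net change in total surplus = -£414.375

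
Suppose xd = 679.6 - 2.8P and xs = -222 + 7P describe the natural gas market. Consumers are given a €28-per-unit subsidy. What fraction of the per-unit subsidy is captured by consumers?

Consumer share = 5/7

Pre-subsidy: 679.6 - 2.8P = -222 + 7P gives P* = 92, x* = 422.
With the rebate, buyers effectively pay Pb = Ps − 28, where Ps is the price sellers receive.
Demand in terms of Ps becomes xd = 679.6 − 2.8(Ps − 28) = 758 - 2.8Ps. Setting this equal to supply: 758 - 2.8Ps = -222 + 7Ps, so Ps = 100.
Buyers pay Pb = 100 − 28 = 72; x' = -222 + 7·100 = 478.
Buyers' price falls by P* − Pb = 92 − 72 = 20; sellers' price rises by Ps − P* = 100 − 92 = 8.
So consumers capture 20/28 = 5/7 of each unit of subsidy.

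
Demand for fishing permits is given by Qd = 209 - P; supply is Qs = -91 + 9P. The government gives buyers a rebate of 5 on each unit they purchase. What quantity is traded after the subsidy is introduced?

Q' = 183.5

Pre-subsidy: 209 - P = -91 + 9P gives P* = 30, Q* = 179.
With the rebate, buyers effectively pay Pb = Ps − 5, where Ps is the price sellers receive.
Demand in terms of Ps becomes Qd = 209 − 1(Ps − 5) = 214 - Ps. Setting this equal to supply: 214 - Ps = -91 + 9Ps, so Ps = 30.5.
Buyers pay Pb = 30.5 − 5 = 25.5; Q' = -91 + 9·30.5 = 183.5.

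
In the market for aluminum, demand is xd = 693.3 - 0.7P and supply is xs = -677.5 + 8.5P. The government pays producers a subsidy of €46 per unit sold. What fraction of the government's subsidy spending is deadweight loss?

Pre-subsidy: 693.3 - 0.7P = -677.5 + 8.5P gives P* = 149, x* = 589.
With the subsidy, sellers receive Ps = Pb + 46 for each unit, where Pb is the price buyers pay.
Supply in terms of Pb becomes xs = -677.5 + 8.5(Pb + 46) = -286.5 + 8.5Pb. Setting this equal to demand: 693.3 - 0.7Pb = -286.5 + 8.5Pb, so Pb = 106.5.
Sellers receive Ps = 106.5 + 46 = 152.5; x' = 693.3 − 0.7·106.5 = 618.75.
ΔCS = ½(589 + 618.75)(149 − 106.5) = 25664.6875; ΔPS = ½(589 + 618.75)(152.5 − 149) = 2113.5625.
Government spending = 46 × 618.75 = 28462.5.
DWL = ½ × 46 × (618.75 − 589) = 684.25; fraction = 684.25 / 28462.5 = 119/4950.

DWL / government spending = 119/4950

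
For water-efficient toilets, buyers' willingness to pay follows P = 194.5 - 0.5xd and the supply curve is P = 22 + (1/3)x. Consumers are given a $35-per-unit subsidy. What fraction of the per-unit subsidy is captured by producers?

Producer share = 0.4

Pre-subsidy: 194.5 - 0.5x = 22 + (1/3)x gives x* = 207 and P* = 91.
With the rebate, buyers effectively pay Pb = Ps − 35, where Ps is the price sellers receive.
On the curves, Pb = 194.5 - 0.5x and Ps = 22 + (1/3)x; the wedge Ps − Pb = 35 gives 22 + (1/3)x − (194.5 - 0.5x) = 35, so x' = 249.
Then Pb = 194.5 − 0.5·249 = 70 and Ps = 22 + (1/3)·249 = 105.
Buyers' price falls by P* − Pb = 91 − 70 = 21; sellers' price rises by Ps − P* = 105 − 91 = 14.
So producers capture 14/35 = 0.4 of each unit of subsidy.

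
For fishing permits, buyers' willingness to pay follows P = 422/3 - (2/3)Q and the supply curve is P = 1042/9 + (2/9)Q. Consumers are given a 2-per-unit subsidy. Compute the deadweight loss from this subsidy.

Pre-subsidy: 422/3 - (2/3)Q = 1042/9 + (2/9)Q gives Q* = 28 and P* = 122.
With the rebate, buyers effectively pay Pb = Ps − 2, where Ps is the price sellers receive.
On the curves, Pb = 422/3 - (2/3)Q and Ps = 1042/9 + (2/9)Q; the wedge Ps − Pb = 2 gives 1042/9 + (2/9)Q − (422/3 - (2/3)Q) = 2, so Q' = 30.25.
Then Pb = 422/3 − (2/3)·30.25 = 120.5 and Ps = 1042/9 + (2/9)·30.25 = 122.5.
The subsidy expands output by 30.25 − 28 = 2.25 past the efficient level; on those units the gap between marginal cost and willingness to pay runs from 0 up to 2.
DWL = ½ × 2 × 2.25 = 2.25.

Deadweight loss = 2.25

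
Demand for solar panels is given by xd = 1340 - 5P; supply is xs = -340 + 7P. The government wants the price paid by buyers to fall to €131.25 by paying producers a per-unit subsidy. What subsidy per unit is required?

Required subsidy s = €15 per unit

At a buyer price of 131.25, quantity demanded is 1340 − 5·131.25 = 683.75.
Sellers supply 683.75 only when they receive Ps with -340 + 7·Ps = 683.75, i.e. Ps = 146.25.
s = Ps − Pb = 146.25 − 131.25 = 15.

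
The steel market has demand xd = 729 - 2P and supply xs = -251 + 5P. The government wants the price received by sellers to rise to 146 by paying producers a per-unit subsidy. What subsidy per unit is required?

Required subsidy s = 21 per unit

At a seller price of 146, quantity supplied is -251 + 5·146 = 479.
Buyers absorb 479 only when they pay Pb with 729 − 2·Pb = 479, i.e. Pb = 125.
s = Ps − Pb = 146 − 125 = 21.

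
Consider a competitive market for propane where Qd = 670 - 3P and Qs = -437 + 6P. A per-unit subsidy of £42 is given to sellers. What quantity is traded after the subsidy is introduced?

Pre-subsidy: 670 - 3P = -437 + 6P gives P* = 123, Q* = 301.
With the subsidy, sellers receive Ps = Pb + 42 for each unit, where Pb is the price buyers pay.
Supply in terms of Pb becomes Qs = -437 + 6(Pb + 42) = -185 + 6Pb. Setting this equal to demand: 670 - 3Pb = -185 + 6Pb, so Pb = 95.
Sellers receive Ps = 95 + 42 = 137; Q' = 670 − 3·95 = 385.

Q' = 385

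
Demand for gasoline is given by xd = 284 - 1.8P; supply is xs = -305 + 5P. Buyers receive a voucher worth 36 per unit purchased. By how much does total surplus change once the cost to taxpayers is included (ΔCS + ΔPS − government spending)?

Net change in total surplus = -14580/17

Pre-subsidy: 284 - 1.8P = -305 + 5P gives P* = 2945/34, x* = 4355/34.
With the rebate, buyers effectively pay Pb = Ps − 36, where Ps is the price sellers receive.
Demand in terms of Ps becomes xd = 284 − 1.8(Ps − 36) = 348.8 - 1.8Ps. Setting this equal to supply: 348.8 - 1.8Ps = -305 + 5Ps, so Ps = 3269/34.
Buyers pay Pb = 3269/34 − 36 = 2045/34; x' = -305 + 5·(3269/34) = 5975/34.
ΔCS = ½(4355/34 + 5975/34)(2945/34 − 2045/34) = 1162125/289; ΔPS = ½(4355/34 + 5975/34)(3269/34 − 2945/34) = 418365/289.
Government spending = 36 × 5975/34 = 107550/17.
Net change = 1162125/289 + 418365/289 − 107550/17 = -14580/17. The loss equals the DWL triangle ½·36·810/17.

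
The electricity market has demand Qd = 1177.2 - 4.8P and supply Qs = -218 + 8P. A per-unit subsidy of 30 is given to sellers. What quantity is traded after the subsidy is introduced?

Pre-subsidy: 1177.2 - 4.8P = -218 + 8P gives P* = 109, Q* = 654.
With the subsidy, sellers receive Ps = Pb + 30 for each unit, where Pb is the price buyers pay.
Supply in terms of Pb becomes Qs = -218 + 8(Pb + 30) = 22 + 8Pb. Setting this equal to demand: 1177.2 - 4.8Pb = 22 + 8Pb, so Pb = 90.25.
Sellers receive Ps = 90.25 + 30 = 120.25; Q' = 1177.2 − 4.8·90.25 = 744.

Q' = 744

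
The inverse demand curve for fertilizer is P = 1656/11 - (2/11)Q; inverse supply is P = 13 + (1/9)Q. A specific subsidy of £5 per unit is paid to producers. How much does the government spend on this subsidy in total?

Pre-subsidy: 1656/11 - (2/11)Q = 13 + (1/9)Q gives Q* = 13617/29 and P* = 1890/29.
With the subsidy, sellers receive Ps = Pb + 5 for each unit, where Pb is the price buyers pay.
On the curves, Pb = 1656/11 - (2/11)Q and Ps = 13 + (1/9)Q; the wedge Ps − Pb = 5 gives 13 + (1/9)Q − (1656/11 - (2/11)Q) = 5, so Q' = 14112/29.
Then Pb = 1656/11 − (2/11)·(14112/29) = 1800/29 and Ps = 13 + (1/9)·(14112/29) = 1945/29.
Government outlay = subsidy × quantity = 5 × 14112/29 = 70560/29.

Government cost = 70560/29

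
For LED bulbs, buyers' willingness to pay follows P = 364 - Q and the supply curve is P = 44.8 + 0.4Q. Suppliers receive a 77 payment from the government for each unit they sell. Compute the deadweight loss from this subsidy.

Pre-subsidy: 364 - Q = 44.8 + 0.4Q gives Q* = 228 and P* = 136.
With the subsidy, sellers receive Ps = Pb + 77 for each unit, where Pb is the price buyers pay.
On the curves, Pb = 364 - Q and Ps = 44.8 + 0.4Q; the wedge Ps − Pb = 77 gives 44.8 + 0.4Q − (364 - Q) = 77, so Q' = 283.
Then Pb = 364 − 1·283 = 81 and Ps = 44.8 + 0.4·283 = 158.
The subsidy expands output by 283 − 228 = 55 past the efficient level; on those units the gap between marginal cost and willingness to pay runs from 0 up to 77.
DWL = ½ × 77 × 55 = 2117.5.

Deadweight loss = 2117.5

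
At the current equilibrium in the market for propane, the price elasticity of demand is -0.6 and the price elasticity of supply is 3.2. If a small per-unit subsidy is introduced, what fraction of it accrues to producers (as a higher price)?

For a small subsidy around the equilibrium, the benefit split depends on the relative slopes, which at a point are proportional to the elasticities.
Buyer share = εs/(εs + |εd|) = 3.2/(3.2 + 0.6) = 16/19; seller share = |εd|/(εs + |εd|) = 3/19.
So producers capture 3/19 of the subsidy.

Producer share = 3/19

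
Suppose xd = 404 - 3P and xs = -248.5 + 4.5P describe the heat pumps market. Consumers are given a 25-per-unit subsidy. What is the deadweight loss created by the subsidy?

Deadweight loss = 562.5

Pre-subsidy: 404 - 3P = -248.5 + 4.5P gives P* = 87, x* = 143.
With the rebate, buyers effectively pay Pb = Ps − 25, where Ps is the price sellers receive.
Demand in terms of Ps becomes xd = 404 − 3(Ps − 25) = 479 - 3Ps. Setting this equal to supply: 479 - 3Ps = -248.5 + 4.5Ps, so Ps = 97.
Buyers pay Pb = 97 − 25 = 72; x' = -248.5 + 4.5·97 = 188.
The subsidy expands output by 188 − 143 = 45 past the efficient level; on those units the gap between marginal cost and willingness to pay runs from 0 up to 25.
DWL = ½ × 25 × 45 = 562.5.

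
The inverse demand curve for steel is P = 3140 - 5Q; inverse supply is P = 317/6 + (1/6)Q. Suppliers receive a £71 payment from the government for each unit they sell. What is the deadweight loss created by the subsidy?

Pre-subsidy: 3140 - 5Q = 317/6 + (1/6)Q gives Q* = 18523/31 and P* = 4725/31.
With the subsidy, sellers receive Ps = Pb + 71 for each unit, where Pb is the price buyers pay.
On the curves, Pb = 3140 - 5Q and Ps = 317/6 + (1/6)Q; the wedge Ps − Pb = 71 gives 317/6 + (1/6)Q − (3140 - 5Q) = 71, so Q' = 18949/31.
Then Pb = 3140 − 5·(18949/31) = 2595/31 and Ps = 317/6 + (1/6)·(18949/31) = 4796/31.
The subsidy expands output by 18949/31 − 18523/31 = 426/31 past the efficient level; on those units the gap between marginal cost and willingness to pay runs from 0 up to 71.
DWL = ½ × 71 × 426/31 = 15123/31.

Deadweight loss = 15123/31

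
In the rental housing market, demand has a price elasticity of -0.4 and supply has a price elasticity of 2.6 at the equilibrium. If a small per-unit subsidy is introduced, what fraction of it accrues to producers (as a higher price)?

For a small subsidy around the equilibrium, the benefit split depends on the relative slopes, which at a point are proportional to the elasticities.
Buyer share = εs/(εs + |εd|) = 2.6/(2.6 + 0.4) = 13/15; seller share = |εd|/(εs + |εd|) = 2/15.
So producers capture 2/15 of the subsidy.

Producer share = 2/15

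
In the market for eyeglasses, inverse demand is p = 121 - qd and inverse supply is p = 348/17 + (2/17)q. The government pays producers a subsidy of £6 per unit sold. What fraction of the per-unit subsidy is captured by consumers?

Consumer share = 17/19

Pre-subsidy: 121 - q = 348/17 + (2/17)q gives q* = 1709/19 and p* = 590/19.
With the subsidy, sellers receive ps = pb + 6 for each unit, where pb is the price buyers pay.
On the curves, pb = 121 - q and ps = 348/17 + (2/17)q; the wedge ps − pb = 6 gives 348/17 + (2/17)q − (121 - q) = 6, so q' = 1811/19.
Then pb = 121 − 1·(1811/19) = 488/19 and ps = 348/17 + (2/17)·(1811/19) = 602/19.
Buyers' price falls by p* − pb = 590/19 − 488/19 = 102/19; sellers' price rises by ps − p* = 602/19 − 590/19 = 12/19.
So consumers capture (102/19)/6 = 17/19 of each unit of subsidy.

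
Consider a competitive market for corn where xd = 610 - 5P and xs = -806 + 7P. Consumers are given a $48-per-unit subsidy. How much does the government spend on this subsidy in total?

Pre-subsidy: 610 - 5P = -806 + 7P gives P* = 118, x* = 20.
With the rebate, buyers effectively pay Pb = Ps − 48, where Ps is the price sellers receive.
Demand in terms of Ps becomes xd = 610 − 5(Ps − 48) = 850 - 5Ps. Setting this equal to supply: 850 - 5Ps = -806 + 7Ps, so Ps = 138.
Buyers pay Pb = 138 − 48 = 90; x' = -806 + 7·138 = 160.
Government outlay = subsidy × quantity = 48 × 160 = 7680.

Government cost = $7680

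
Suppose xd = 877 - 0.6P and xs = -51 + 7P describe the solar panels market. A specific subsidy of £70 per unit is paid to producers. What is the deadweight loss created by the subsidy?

Pre-subsidy: 877 - 0.6P = -51 + 7P gives P* = 2320/19, x* = 15271/19.
With the subsidy, sellers receive Ps = Pb + 70 for each unit, where Pb is the price buyers pay.
Supply in terms of Pb becomes xs = -51 + 7(Pb + 70) = 439 + 7Pb. Setting this equal to demand: 877 - 0.6Pb = 439 + 7Pb, so Pb = 1095/19.
Sellers receive Ps = 1095/19 + 70 = 2425/19; x' = 877 − 0.6·(1095/19) = 16006/19.
The subsidy expands output by 16006/19 − 15271/19 = 735/19 past the efficient level; on those units the gap between marginal cost and willingness to pay runs from 0 up to 70.
DWL = ½ × 70 × 735/19 = 25725/19.

Deadweight loss = 25725/19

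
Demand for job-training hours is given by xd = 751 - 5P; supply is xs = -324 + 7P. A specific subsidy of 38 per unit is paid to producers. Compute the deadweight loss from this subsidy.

Deadweight loss = 12635/6

Pre-subsidy: 751 - 5P = -324 + 7P gives P* = 1075/12, x* = 3637/12.
With the subsidy, sellers receive Ps = Pb + 38 for each unit, where Pb is the price buyers pay.
Supply in terms of Pb becomes xs = -324 + 7(Pb + 38) = -58 + 7Pb. Setting this equal to demand: 751 - 5Pb = -58 + 7Pb, so Pb = 809/12.
Sellers receive Ps = 809/12 + 38 = 1265/12; x' = 751 − 5·(809/12) = 4967/12.
The subsidy expands output by 4967/12 − 3637/12 = 665/6 past the efficient level; on those units the gap between marginal cost and willingness to pay runs from 0 up to 38.
DWL = ½ × 38 × 665/6 = 12635/6.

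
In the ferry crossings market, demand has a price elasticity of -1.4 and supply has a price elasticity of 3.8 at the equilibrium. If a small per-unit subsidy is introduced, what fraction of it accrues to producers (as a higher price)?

For a small subsidy around the equilibrium, the benefit split depends on the relative slopes, which at a point are proportional to the elasticities.
Buyer share = εs/(εs + |εd|) = 3.8/(3.8 + 1.4) = 19/26; seller share = |εd|/(εs + |εd|) = 7/26.
So producers capture 7/26 of the subsidy.

Producer share = 7/26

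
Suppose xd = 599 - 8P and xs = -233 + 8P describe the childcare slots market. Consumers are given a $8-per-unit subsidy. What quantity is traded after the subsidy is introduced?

x' = 215

Pre-subsidy: 599 - 8P = -233 + 8P gives P* = 52, x* = 183.
With the rebate, buyers effectively pay Pb = Ps − 8, where Ps is the price sellers receive.
Demand in terms of Ps becomes xd = 599 − 8(Ps − 8) = 663 - 8Ps. Setting this equal to supply: 663 - 8Ps = -233 + 8Ps, so Ps = 56.
Buyers pay Pb = 56 − 8 = 48; x' = -233 + 8·56 = 215.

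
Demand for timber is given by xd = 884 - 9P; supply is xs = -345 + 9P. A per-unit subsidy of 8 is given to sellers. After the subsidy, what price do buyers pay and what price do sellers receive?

Pre-subsidy: 884 - 9P = -345 + 9P gives P* = 1229/18, x* = 269.5.
With the subsidy, sellers receive Ps = Pb + 8 for each unit, where Pb is the price buyers pay.
Supply in terms of Pb becomes xs = -345 + 9(Pb + 8) = -273 + 9Pb. Setting this equal to demand: 884 - 9Pb = -273 + 9Pb, so Pb = 1157/18.
Sellers receive Ps = 1157/18 + 8 = 1301/18; x' = 884 − 9·(1157/18) = 305.5.

Buyers pay 1157/18; sellers receive 1301/18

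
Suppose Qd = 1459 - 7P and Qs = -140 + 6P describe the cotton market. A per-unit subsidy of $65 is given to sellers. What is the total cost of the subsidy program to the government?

Government cost = $52520

Pre-subsidy: 1459 - 7P = -140 + 6P gives P* = 123, Q* = 598.
With the subsidy, sellers receive Ps = Pb + 65 for each unit, where Pb is the price buyers pay.
Supply in terms of Pb becomes Qs = -140 + 6(Pb + 65) = 250 + 6Pb. Setting this equal to demand: 1459 - 7Pb = 250 + 6Pb, so Pb = 93.
Sellers receive Ps = 93 + 65 = 158; Q' = 1459 − 7·93 = 808.
Government outlay = subsidy × quantity = 65 × 808 = 52520.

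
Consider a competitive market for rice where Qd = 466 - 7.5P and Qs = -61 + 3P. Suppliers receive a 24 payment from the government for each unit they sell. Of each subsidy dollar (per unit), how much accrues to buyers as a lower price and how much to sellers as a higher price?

Pre-subsidy: 466 - 7.5P = -61 + 3P gives P* = 1054/21, Q* = 627/7.
With the subsidy, sellers receive Ps = Pb + 24 for each unit, where Pb is the price buyers pay.
Supply in terms of Pb becomes Qs = -61 + 3(Pb + 24) = 11 + 3Pb. Setting this equal to demand: 466 - 7.5Pb = 11 + 3Pb, so Pb = 130/3.
Sellers receive Ps = 130/3 + 24 = 202/3; Q' = 466 − 7.5·(130/3) = 141.
Buyers' price falls by P* − Pb = 1054/21 − 130/3 = 48/7; sellers' price rises by Ps − P* = 202/3 − 1054/21 = 120/7.

Buyers gain 48/7 per unit; sellers gain 120/7 per unit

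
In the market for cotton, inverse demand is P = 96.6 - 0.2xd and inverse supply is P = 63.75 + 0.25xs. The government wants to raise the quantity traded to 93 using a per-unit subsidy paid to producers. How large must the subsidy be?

At x = 93, from the demand curve buyers pay Pb = 96.6 − 0.2·93 = 78; from the supply curve sellers need Ps = 63.75 + 0.25·93 = 87.
The subsidy must fill the gap: s = Ps − Pb = 87 − 78 = 9.

Required subsidy s = 9 per unit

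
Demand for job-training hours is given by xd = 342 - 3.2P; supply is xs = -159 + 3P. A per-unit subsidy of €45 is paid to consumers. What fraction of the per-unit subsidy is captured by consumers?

Pre-subsidy: 342 - 3.2P = -159 + 3P gives P* = 2505/31, x* = 2586/31.
With the rebate, buyers effectively pay Pb = Ps − 45, where Ps is the price sellers receive.
Demand in terms of Ps becomes xd = 342 − 3.2(Ps − 45) = 486 - 3.2Ps. Setting this equal to supply: 486 - 3.2Ps = -159 + 3Ps, so Ps = 3225/31.
Buyers pay Pb = 3225/31 − 45 = 1830/31; x' = -159 + 3·(3225/31) = 4746/31.
Buyers' price falls by P* − Pb = 2505/31 − 1830/31 = 675/31; sellers' price rises by Ps − P* = 3225/31 − 2505/31 = 720/31.
So consumers capture (675/31)/45 = 15/31 of each unit of subsidy.

Consumer share = 15/31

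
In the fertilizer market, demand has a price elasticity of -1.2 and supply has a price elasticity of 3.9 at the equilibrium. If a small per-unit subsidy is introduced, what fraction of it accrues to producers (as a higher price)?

Producer share = 4/17

For a small subsidy around the equilibrium, the benefit split depends on the relative slopes, which at a point are proportional to the elasticities.
Buyer share = εs/(εs + |εd|) = 3.9/(3.9 + 1.2) = 13/17; seller share = |εd|/(εs + |εd|) = 4/17.
So producers capture 4/17 of the subsidy.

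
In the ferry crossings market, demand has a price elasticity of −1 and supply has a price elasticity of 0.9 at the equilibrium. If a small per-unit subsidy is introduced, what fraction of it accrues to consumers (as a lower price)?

Consumer share = 9/19

For a small subsidy around the equilibrium, the benefit split depends on the relative slopes, which at a point are proportional to the elasticities.
Buyer share = εs/(εs + |εd|) = 0.9/(0.9 + 1) = 9/19; seller share = |εd|/(εs + |εd|) = 10/19.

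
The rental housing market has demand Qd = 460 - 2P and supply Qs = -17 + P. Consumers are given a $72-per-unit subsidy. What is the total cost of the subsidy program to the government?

Government cost = $13680

Pre-subsidy: 460 - 2P = -17 + P gives P* = 159, Q* = 142.
With the rebate, buyers effectively pay Pb = Ps − 72, where Ps is the price sellers receive.
Demand in terms of Ps becomes Qd = 460 − 2(Ps − 72) = 604 - 2Ps. Setting this equal to supply: 604 - 2Ps = -17 + Ps, so Ps = 207.
Buyers pay Pb = 207 − 72 = 135; Q' = -17 + 1·207 = 190.
Government outlay = subsidy × quantity = 72 × 190 = 13680.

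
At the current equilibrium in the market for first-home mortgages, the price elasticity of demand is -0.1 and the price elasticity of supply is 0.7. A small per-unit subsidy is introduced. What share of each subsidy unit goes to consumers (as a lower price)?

Consumer share = 0.875

For a small subsidy around the equilibrium, the benefit split depends on the relative slopes, which at a point are proportional to the elasticities.
Buyer share = εs/(εs + |εd|) = 0.7/(0.7 + 0.1) = 0.875; seller share = |εd|/(εs + |εd|) = 0.125.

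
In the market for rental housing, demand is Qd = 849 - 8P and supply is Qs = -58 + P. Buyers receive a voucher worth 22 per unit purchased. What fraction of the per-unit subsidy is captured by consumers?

Consumer share = 1/9

Pre-subsidy: 849 - 8P = -58 + P gives P* = 907/9, Q* = 385/9.
With the rebate, buyers effectively pay Pb = Ps − 22, where Ps is the price sellers receive.
Demand in terms of Ps becomes Qd = 849 − 8(Ps − 22) = 1025 - 8Ps. Setting this equal to supply: 1025 - 8Ps = -58 + Ps, so Ps = 361/3.
Buyers pay Pb = 361/3 − 22 = 295/3; Q' = -58 + 1·(361/3) = 187/3.
Buyers' price falls by P* − Pb = 907/9 − 295/3 = 22/9; sellers' price rises by Ps − P* = 361/3 − 907/9 = 176/9.
So consumers capture (22/9)/22 = 1/9 of each unit of subsidy.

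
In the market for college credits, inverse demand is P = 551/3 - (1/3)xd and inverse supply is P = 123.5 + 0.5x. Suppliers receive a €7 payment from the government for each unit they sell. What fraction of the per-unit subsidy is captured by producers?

Pre-subsidy: 551/3 - (1/3)x = 123.5 + 0.5x gives x* = 72.2 and P* = 159.6.
With the subsidy, sellers receive Ps = Pb + 7 for each unit, where Pb is the price buyers pay.
On the curves, Pb = 551/3 - (1/3)x and Ps = 123.5 + 0.5x; the wedge Ps − Pb = 7 gives 123.5 + 0.5x − (551/3 - (1/3)x) = 7, so x' = 80.6.
Then Pb = 551/3 − (1/3)·80.6 = 156.8 and Ps = 123.5 + 0.5·80.6 = 163.8.
Buyers' price falls by P* − Pb = 159.6 − 156.8 = 2.8; sellers' price rises by Ps − P* = 163.8 − 159.6 = 4.2.
So producers capture 4.2/7 = 0.6 of each unit of subsidy.

Producer share = 0.6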